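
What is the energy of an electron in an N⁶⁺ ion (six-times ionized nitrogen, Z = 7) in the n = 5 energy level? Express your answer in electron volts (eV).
-26.67 eV

The energy levels of a hydrogen-like atom are given by:
E_n = -13.6057 Z² / n² eV  (with Z = 7 for N⁶⁺)

For n = 5:
E_5 = -13.6057 × 7² / 5²
E_5 = -13.6057 × 49 / 25
E_5 = -26.67 eV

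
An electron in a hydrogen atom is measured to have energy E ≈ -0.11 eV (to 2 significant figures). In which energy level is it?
n = 11

The exact energy levels follow E_n = -13.6057 eV / n².

The measured value (-0.11 eV) is reported to only 2 significant figures, so we must test candidate n values and see which one matches to that precision.

Candidate energies:
  n = 9:  E = -13.6057/9² = -0.167972 eV
  n = 10:  E = -13.6057/10² = -0.136057 eV
  n = 11:  E = -13.6057/11² = -0.112444 eV  ← matches
  n = 12:  E = -13.6057/12² = -0.094484 eV
  n = 13:  E = -13.6057/13² = -0.080507 eV

Checking against the measurement of -0.11 eV (2 sig figs), only n = 11 agrees:
E_11 = -0.112444 eV, which rounds to -0.11 eV ✓

Therefore n = 11.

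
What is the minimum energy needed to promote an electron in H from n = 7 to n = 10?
0.1416 eV

The energy levels of a hydrogen-like atom are E_n = -13.6057 eV / n².

Energy at n = 7: E_7 = -13.6057 / 7² = -0.2776673 eV
Energy at n = 10: E_10 = -13.6057 / 10² = -0.1360570 eV

The excitation energy is the difference:
ΔE = E_10 - E_7
ΔE = -0.1360570 - (-0.2776673)
ΔE = 0.1416 eV

Since this is positive, energy must be absorbed (photon absorption).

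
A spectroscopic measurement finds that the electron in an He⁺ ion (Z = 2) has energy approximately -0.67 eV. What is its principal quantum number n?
n = 9

The exact energy levels follow E_n = -13.6057 Z² / n² eV with Z = 2.

The measured value (-0.67 eV) is reported to only 2 significant figures, so we must test candidate n values and see which one matches to that precision.

Candidate energies:
  n = 7:  E = -13.6057 × 2² / 7² = -1.11067 eV
  n = 8:  E = -13.6057 × 2² / 8² = -0.85036 eV
  n = 9:  E = -13.6057 × 2² / 9² = -0.67189 eV  ← matches
  n = 10:  E = -13.6057 × 2² / 10² = -0.54423 eV
  n = 11:  E = -13.6057 × 2² / 11² = -0.44978 eV

Checking against the measurement of -0.67 eV (2 sig figs), only n = 9 agrees:
E_9 = -0.67189 eV, which rounds to -0.67 eV ✓

Therefore n = 9.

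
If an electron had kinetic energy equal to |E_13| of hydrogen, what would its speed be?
1.683e+05 m/s (or 0.056134% of c)

The binding energy at n = 13 for hydrogen is:
E_13 = -13.6057/13² = -0.08050710 eV
|E_13| = 0.08050710 eV

Convert to Joules:
KE = 0.08050710 eV × (1.602177 × 10⁻¹⁹ J/eV) = 1.28987e-20 J

Using KE = ½mv²:
v = √(2·KE/m_e)
v = √(2 × 1.28987e-20 J / 9.10938 × 10⁻³¹ kg)
v = 1.683e+05 m/s

This is approximately 0.056134% the speed of light.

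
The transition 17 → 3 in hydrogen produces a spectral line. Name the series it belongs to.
Paschen series

The spectral series in hydrogen are named based on the final (lower) energy level:
- Lyman series: n_final = 1 (ultraviolet)
- Balmer series: n_final = 2 (visible/near-UV)
- Paschen series: n_final = 3 (infrared)
- Brackett series: n_final = 4 (infrared)
- Pfund series: n_final = 5 (far infrared)

Since this transition ends at n = 3, it belongs to the Paschen series.

For reference, this 17 → 3 line has photon energy
ΔE = 13.6057 eV × (1/3² - 1/17²) = 1.4646658977 eV,
corresponding to wavelength λ = hc/ΔE = 1239.84 eV·nm / 1.4646658977 eV = 846.500217 nm in the infrared region.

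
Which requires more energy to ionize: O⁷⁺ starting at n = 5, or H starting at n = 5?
O⁷⁺ at n = 5 (E = -34.83059 eV)

Using E_n = -13.6057 Z² / n² eV:

O⁷⁺ (Z = 8) at n = 5:
E = -13.6057 × 8² / 5² = -13.6057 × 64 / 25 = -34.83059200 eV

H (Z = 1) at n = 5:
E = -13.6057 × 1² / 5² = -13.6057 × 1 / 25 = -0.54422800 eV

Since -34.83059200 eV < -0.54422800 eV,
O⁷⁺ at n = 5 is more tightly bound (requires more energy to ionize).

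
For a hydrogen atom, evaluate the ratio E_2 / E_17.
72.2500

Using E_n = -13.6057 Z² / n² eV with Z = 1:

E_2 = -13.6057 / 2² = -13.6057 / 4 = -3.4014250000 eV
E_17 = -13.6057 / 17² = -13.6057 / 289 = -0.0470785467 eV

The ratio is:
E_2/E_17 = (-3.4014250000) / (-0.0470785467)
E_2/E_17 = (-13.6057/4) / (-13.6057/289)
E_2/E_17 = 289/4
E_2/E_17 = 72.2500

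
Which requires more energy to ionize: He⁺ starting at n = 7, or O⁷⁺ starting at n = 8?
O⁷⁺ at n = 8 (E = -13.60570 eV)

Using E_n = -13.6057 Z² / n² eV:

He⁺ (Z = 2) at n = 7:
E = -13.6057 × 2² / 7² = -13.6057 × 4 / 49 = -1.11066939 eV

O⁷⁺ (Z = 8) at n = 8:
E = -13.6057 × 8² / 8² = -13.6057 × 64 / 64 = -13.60570000 eV

Since -13.60570000 eV < -1.11066939 eV,
O⁷⁺ at n = 8 is more tightly bound (requires more energy to ionize).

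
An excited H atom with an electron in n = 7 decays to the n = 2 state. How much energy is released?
3.12376 eV

The energy levels are E_n = -13.6057 eV / n².

Energy at n = 7: E_7 = -13.6057 / 7² = -0.27766735 eV
Energy at n = 2: E_2 = -13.6057 / 2² = -3.40142500 eV

For emission (electron falling to lower state), the photon energy is:
E_photon = E_7 - E_2 = |-0.27766735 - (-3.40142500)|
E_photon = 3.12376 eV

This energy is carried away by the emitted photon.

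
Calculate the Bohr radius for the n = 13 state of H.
8.9431 nm (or 89.4309 Å)

The Bohr radius formula is:
r_n = n² a₀ / Z

where a₀ = 0.0529177 nm is the Bohr radius.

For H (Z = 1) at n = 13:
r_13 = 13² × 0.0529177 nm / 1
r_13 = 169 × 0.0529177 nm / 1
r_13 = 8.94309 nm / 1
r_13 = 8.9431 nm

The electron orbits at approximately 8.9431 nm from the nucleus.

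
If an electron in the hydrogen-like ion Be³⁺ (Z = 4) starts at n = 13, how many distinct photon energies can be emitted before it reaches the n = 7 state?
21

The electron can occupy levels n = 7, 8, ..., 13 during de-excitation — that is m = 13 - 7 + 1 = 7 distinct levels.

The number of distinct spectral lines equals the number of ways to choose 2 of these m levels (each pair gives one possible emission transition):

Number of lines = m(m-1)/2 = 7×6/2 = 21

These correspond to all possible transitions between the 7 levels:
13 → 12, 13 → 11, 13 → 10, 13 → 9, 13 → 8, 13 → 7, 12 → 11, 12 → 10...

Each transition produces a photon with a unique energy (and thus wavelength). This count does not depend on Z.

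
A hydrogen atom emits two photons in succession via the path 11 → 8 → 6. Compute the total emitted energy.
0.26549 eV

The energy levels of hydrogen are E_n = -13.6057 / n² eV.

First transition (11 → 8):
ΔE₁ = |E_8 - E_11|
ΔE₁ = |-0.21258906250 - (-0.11244380165)| = 0.10014526 eV

Second transition (8 → 6):
ΔE₂ = |E_6 - E_8|
ΔE₂ = |-0.37793611111 - (-0.21258906250)| = 0.16534705 eV

Total energy released:
E_total = ΔE₁ + ΔE₂ = 0.10014526 + 0.16534705 = 0.26549 eV

Note: This equals the direct transition 11 → 6: 0.26549 eV ✓
Energy is conserved regardless of the path taken.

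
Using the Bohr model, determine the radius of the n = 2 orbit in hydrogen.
0.2117 nm (or 2.1167 Å)

The Bohr radius formula is:
r_n = n² a₀ / Z

where a₀ = 0.0529177 nm is the Bohr radius.

For H (Z = 1) at n = 2:
r_2 = 2² × 0.0529177 nm / 1
r_2 = 4 × 0.0529177 nm / 1
r_2 = 0.21167 nm / 1
r_2 = 0.2117 nm

The electron orbits at approximately 0.2117 nm from the nucleus.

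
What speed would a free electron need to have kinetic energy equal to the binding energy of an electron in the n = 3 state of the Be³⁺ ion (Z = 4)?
2.9169e+06 m/s (or 0.973% of c)

The binding energy at n = 3 for Be³⁺ is:
E_3 = -13.6057 × 4²/3² = -24.187911 eV
|E_3| = 24.187911 eV

Convert to Joules:
KE = 24.187911 eV × (1.602177 × 10⁻¹⁹ J/eV) = 3.875331e-18 J

Using KE = ½mv²:
v = √(2·KE/m_e)
v = √(2 × 3.875331e-18 J / 9.10938 × 10⁻³¹ kg)
v = 2.9169e+06 m/s

This is approximately 0.973% the speed of light.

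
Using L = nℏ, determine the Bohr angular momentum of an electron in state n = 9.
9.491e-34 J·s (or 9ℏ)

In the Bohr model, angular momentum is quantized:
L = nℏ

where ℏ = h/(2π) = 1.05457e-34 J·s

For n = 9:
L = 9 × 1.05457e-34 J·s
L = 9.491e-34 J·s

This can also be written as L = 9ℏ.
The angular momentum is an integer multiple of the reduced Planck constant.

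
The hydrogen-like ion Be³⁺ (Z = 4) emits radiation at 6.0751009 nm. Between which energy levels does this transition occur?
n = 4 → n = 1

First, find the photon energy from the wavelength (hc = 1239.84 eV·nm):
E = hc/λ = 1239.84 eV·nm / 6.0751009 nm = 204.08550 eV

The energy levels of Be³⁺ satisfy E_n = -13.6057 × 4² / n² eV, so an emission n_i → n_f releases
ΔE = 13.6057 × 4² × (1/n_f² − 1/n_i²) eV.

Setting ΔE equal to the photon energy:
1/n_f² − 1/n_i² = 204.08550 / (13.6057 × 4²) = 0.93750000

Since 1/n_i² must be positive, we need 1/n_f² > 0.93750000, i.e. n_f ≤ 1. For each allowed n_f, solve n_i = (1/n_f² − 0.93750000)^(−1/2) and check whether it is a whole number:
  n_f = 1: 1/n_i² = 1.00000000 − 0.93750000 = 0.06250000 → n_i = 4.000  → integer, n_i = 4 ✓

Only n_f = 1 gives an integer upper level, n_i = 4.

The transition is from n = 4 to n = 1 (emission).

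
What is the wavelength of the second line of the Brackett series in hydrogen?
2624.44358 nm

The lines of a series are numbered from the longest wavelength (smallest ΔE) outward; the second line is the transition from n = n_f + 2 to n_f.
The Brackett series has all transitions ending at n_f = 4.

For H, the second line (β-line) is the jump from n = 6 to n = 4:
E_6 = -13.6057 / 6² = -0.37793611111 eV
E_4 = -13.6057 / 4² = -0.85035625000 eV
ΔE = E_6 - E_4 = 0.47242013889 eV

λ = hc/E = 1239.84 eV·nm / 0.47242013889 eV
λ = 2624.44358 nm

This is the β-line of the Brackett series in H.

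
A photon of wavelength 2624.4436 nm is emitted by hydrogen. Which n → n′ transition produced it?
n = 6 → n = 4

First, find the photon energy from the wavelength (hc = 1239.84 eV·nm):
E = hc/λ = 1239.84 eV·nm / 2624.4436 nm = 0.47242014 eV

The energy levels of hydrogen satisfy E_n = -13.6057 / n² eV, so an emission n_i → n_f releases
ΔE = 13.6057 × (1/n_f² − 1/n_i²) eV.

Setting ΔE equal to the photon energy:
1/n_f² − 1/n_i² = 0.47242014 / 13.6057 = 0.034722222

Since 1/n_i² must be positive, we need 1/n_f² > 0.034722222, i.e. n_f ≤ 5. For each allowed n_f, solve n_i = (1/n_f² − 0.034722222)^(−1/2) and check whether it is a whole number:
  n_f = 1: 1/n_i² = 1.000000000 − 0.034722222 = 0.965277778 → n_i = 1.018  (not an integer) ✗
  n_f = 2: 1/n_i² = 0.250000000 − 0.034722222 = 0.215277778 → n_i = 2.155  (not an integer) ✗
  n_f = 3: 1/n_i² = 0.111111111 − 0.034722222 = 0.076388889 → n_i = 3.618  (not an integer) ✗
  n_f = 4: 1/n_i² = 0.062500000 − 0.034722222 = 0.027777778 → n_i = 6.000  → integer, n_i = 6 ✓
  n_f = 5: 1/n_i² = 0.040000000 − 0.034722222 = 0.005277778 → n_i = 13.765  (not an integer) ✗

Only n_f = 4 gives an integer upper level, n_i = 6.

The transition is from n = 6 to n = 4 (emission).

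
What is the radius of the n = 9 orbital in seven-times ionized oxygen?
0.5358 nm (or 5.3579 Å)

The Bohr radius formula is:
r_n = n² a₀ / Z

where a₀ = 0.0529177 nm is the Bohr radius.

For O⁷⁺ (Z = 8) at n = 9:
r_9 = 9² × 0.0529177 nm / 8
r_9 = 81 × 0.0529177 nm / 8
r_9 = 4.28633 nm / 8
r_9 = 0.5358 nm

The electron orbits at approximately 0.5358 nm from the nucleus.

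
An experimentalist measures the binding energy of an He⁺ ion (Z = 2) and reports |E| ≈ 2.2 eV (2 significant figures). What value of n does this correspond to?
n = 5

The exact energy levels follow E_n = -13.6057 Z² / n² eV with Z = 2.

The measured value (-2.2 eV) is reported to only 2 significant figures, so we must test candidate n values and see which one matches to that precision.

Candidate energies:
  n = 3:  E = -13.6057 × 2² / 3² = -6.04698 eV
  n = 4:  E = -13.6057 × 2² / 4² = -3.40143 eV
  n = 5:  E = -13.6057 × 2² / 5² = -2.17691 eV  ← matches
  n = 6:  E = -13.6057 × 2² / 6² = -1.51174 eV
  n = 7:  E = -13.6057 × 2² / 7² = -1.11067 eV

Checking against the measurement of -2.2 eV (2 sig figs), only n = 5 agrees:
E_5 = -2.17691 eV, which rounds to -2.2 eV ✓

Therefore n = 5.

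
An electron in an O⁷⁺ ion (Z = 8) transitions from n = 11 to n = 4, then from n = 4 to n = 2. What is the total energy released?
210.4948 eV

The energy levels of O⁷⁺ are E_n = -13.6057 × 8² / n² eV.

First transition (11 → 4):
ΔE₁ = |E_4 - E_11|
ΔE₁ = |-54.4228000000 - (-7.1964033058)| = 47.2263967 eV

Second transition (4 → 2):
ΔE₂ = |E_2 - E_4|
ΔE₂ = |-217.6912000000 - (-54.4228000000)| = 163.2684000 eV

Total energy released:
E_total = ΔE₁ + ΔE₂ = 47.2263967 + 163.2684000 = 210.4948 eV

Note: This equals the direct transition 11 → 2: 210.4948 eV ✓
Energy is conserved regardless of the path taken.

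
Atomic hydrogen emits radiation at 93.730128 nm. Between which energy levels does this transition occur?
n = 6 → n = 1

First, find the photon energy from the wavelength (hc = 1239.84 eV·nm):
E = hc/λ = 1239.84 eV·nm / 93.730128 nm = 13.227764 eV

The energy levels of hydrogen satisfy E_n = -13.6057 / n² eV, so an emission n_i → n_f releases
ΔE = 13.6057 × (1/n_f² − 1/n_i²) eV.

Setting ΔE equal to the photon energy:
1/n_f² − 1/n_i² = 13.227764 / 13.6057 = 0.97222223

Since 1/n_i² must be positive, we need 1/n_f² > 0.97222223, i.e. n_f ≤ 1. For each allowed n_f, solve n_i = (1/n_f² − 0.97222223)^(−1/2) and check whether it is a whole number:
  n_f = 1: 1/n_i² = 1.00000000 − 0.97222223 = 0.02777777 → n_i = 6.000  → integer, n_i = 6 ✓

Only n_f = 1 gives an integer upper level, n_i = 6.

The transition is from n = 6 to n = 1 (emission).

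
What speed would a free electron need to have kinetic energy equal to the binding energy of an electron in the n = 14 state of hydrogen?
1.5626e+05 m/s (or 0.0521% of c)

The binding energy at n = 14 for hydrogen is:
E_14 = -13.6057/14² = -0.069416837 eV
|E_14| = 0.069416837 eV

Convert to Joules:
KE = 0.069416837 eV × (1.602177 × 10⁻¹⁹ J/eV) = 1.112181e-20 J

Using KE = ½mv²:
v = √(2·KE/m_e)
v = √(2 × 1.112181e-20 J / 9.10938 × 10⁻³¹ kg)
v = 1.5626e+05 m/s

This is approximately 0.0521% the speed of light.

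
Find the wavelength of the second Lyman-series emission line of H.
102.5173 nm

The lines of a series are numbered from the longest wavelength (smallest ΔE) outward; the second line is the transition from n = n_f + 2 to n_f.
The Lyman series has all transitions ending at n_f = 1.

For H, the second line (β-line) is the jump from n = 3 to n = 1:
E_3 = -13.6057 / 3² = -1.5117444 eV
E_1 = -13.6057 / 1² = -13.6057000 eV
ΔE = E_3 - E_1 = 12.0939556 eV

λ = hc/E = 1239.84 eV·nm / 12.0939556 eV
λ = 102.5173 nm

This is the β-line of the Lyman series in H.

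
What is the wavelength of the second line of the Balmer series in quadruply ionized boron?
19.4403 nm

The lines of a series are numbered from the longest wavelength (smallest ΔE) outward; the second line is the transition from n = n_f + 2 to n_f.
The Balmer series has all transitions ending at n_f = 2.

For B⁴⁺ (Z = 5), the second line (β-line) is the jump from n = 4 to n = 2:
E_4 = -13.6057 × 5² / 4² = -21.258906 eV
E_2 = -13.6057 × 5² / 2² = -85.035625 eV
ΔE = E_4 - E_2 = 63.776719 eV

λ = hc/E = 1239.84 eV·nm / 63.776719 eV
λ = 19.4403 nm

This is the β-line of the Balmer series in B⁴⁺.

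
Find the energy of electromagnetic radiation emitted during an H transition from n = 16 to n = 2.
3.348 eV

The energy levels are E_n = -13.6057 eV / n².

Energy at n = 16: E_16 = -13.6057 / 16² = -0.053147 eV
Energy at n = 2: E_2 = -13.6057 / 2² = -3.401425 eV

For emission (electron falling to lower state), the photon energy is:
E_photon = E_16 - E_2 = |-0.053147 - (-3.401425)|
E_photon = 3.348 eV

This energy is carried away by the emitted photon.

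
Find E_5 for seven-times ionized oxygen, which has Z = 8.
-34.83 eV

For hydrogen-like ions, the energy levels scale with Z²:
E_n = -13.6057 Z² / n² eV

For O⁷⁺ (Z = 8) at n = 5:
E_5 = -13.6057 × 8² / 5²
E_5 = -13.6057 × 64 / 25
E_5 = -870.7648 / 25
E_5 = -34.83 eV

The energy is 64 times more negative than hydrogen at the same n due to the stronger nuclear charge.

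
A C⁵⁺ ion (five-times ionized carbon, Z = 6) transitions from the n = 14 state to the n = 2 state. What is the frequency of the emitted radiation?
2.90043e+16 Hz

First, find the transition energy:
E_14 = -13.6057 × 6² / 14² = -2.49900612 eV
E_2 = -13.6057 × 6² / 2² = -122.45130000 eV
|ΔE| = |E_2 - E_14| = 119.95229388 eV

Convert to Joules: E = 119.95229388 eV × (1.602177 × 10⁻¹⁹ J/eV) = 1.9218481e-17 J

Using E = hf:
f = E/h = 1.9218481e-17 J / (6.62607 × 10⁻³⁴ J·s)
f = 2.90043e+16 Hz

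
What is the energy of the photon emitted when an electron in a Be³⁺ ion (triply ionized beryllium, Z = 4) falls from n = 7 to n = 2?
49.9801 eV

The energy levels are E_n = -13.6057 Z² eV / n².

Energy at n = 7: E_7 = -13.6057 × 4² / 7² = -4.4426776 eV
Energy at n = 2: E_2 = -13.6057 × 4² / 2² = -54.4228000 eV

For emission (electron falling to lower state), the photon energy is:
E_photon = E_7 - E_2 = |-4.4426776 - (-54.4228000)|
E_photon = 49.9801 eV

This energy is carried away by the emitted photon.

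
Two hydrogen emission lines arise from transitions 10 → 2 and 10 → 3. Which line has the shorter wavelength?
10 → 2

Calculate the energy for each transition:

Transition 10 → 2:
ΔE₁ = |E_2 - E_10| = |-13.6057/2² - (-13.6057/10²)|
ΔE₁ = |-3.401425000000 - (-0.136057000000)| = 3.265368000 eV

Transition 10 → 3:
ΔE₂ = |E_3 - E_10| = |-13.6057/3² - (-13.6057/10²)|
ΔE₂ = |-1.511744444444 - (-0.136057000000)| = 1.375687444 eV

Since 3.265368000 eV > 1.375687444 eV, the transition 10 → 2 emits the more energetic photon.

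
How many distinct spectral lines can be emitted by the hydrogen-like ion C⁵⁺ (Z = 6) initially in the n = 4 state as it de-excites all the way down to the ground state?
6

The electron can occupy levels n = 1, 2, ..., 4 during de-excitation — that is m = 4 - 1 + 1 = 4 distinct levels.

The number of distinct spectral lines equals the number of ways to choose 2 of these m levels (each pair gives one possible emission transition):

Number of lines = m(m-1)/2 = 4×3/2 = 6

These correspond to all possible transitions between the 4 levels:
4 → 3, 4 → 2, 4 → 1, 3 → 2, 3 → 1, 2 → 1

Each transition produces a photon with a unique energy (and thus wavelength). This count does not depend on Z.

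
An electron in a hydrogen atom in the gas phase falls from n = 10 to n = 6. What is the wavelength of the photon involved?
5125.87 nm

First, find the transition energy using E_n = -13.6057 / n² eV:
E_10 = -13.6057 / 10² = -0.13605700 eV
E_6 = -13.6057 / 6² = -0.37793611 eV

Photon energy: |ΔE| = |E_6 - E_10| = 0.24187911 eV

Convert to wavelength using E = hc/λ with hc = 1239.84 eV·nm:
λ = hc/E = 1239.84 eV·nm / 0.24187911 eV
λ = 5125.87 nm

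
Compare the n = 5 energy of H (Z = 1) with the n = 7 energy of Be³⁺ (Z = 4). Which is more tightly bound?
Be³⁺ at n = 7 (E = -4.4427 eV)

Using E_n = -13.6057 Z² / n² eV:

H (Z = 1) at n = 5:
E = -13.6057 × 1² / 5² = -13.6057 × 1 / 25 = -0.5442280 eV

Be³⁺ (Z = 4) at n = 7:
E = -13.6057 × 4² / 7² = -13.6057 × 16 / 49 = -4.4426776 eV

Since -4.4426776 eV < -0.5442280 eV,
Be³⁺ at n = 7 is more tightly bound (requires more energy to ionize).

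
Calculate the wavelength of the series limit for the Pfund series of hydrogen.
2278.16 nm

The series limit corresponds to the transition from n = ∞ to n = 5.
This is the highest energy (shortest wavelength) transition in the Pfund series.

E_∞ = 0 eV
E_5 = -13.6057 / 5² = -0.54422800 eV

Energy at series limit:
ΔE = E_∞ - E_5 = 0 - (-0.54422800) = 0.54422800 eV
λ = hc/E = 1239.84 eV·nm / 0.54422800 eV = 2278.16 nm

This energy equals the ionization energy from the n = 5 state of hydrogen.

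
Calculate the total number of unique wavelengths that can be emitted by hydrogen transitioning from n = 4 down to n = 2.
3

The electron can occupy levels n = 2, 3, ..., 4 during de-excitation — that is m = 4 - 2 + 1 = 3 distinct levels.

The number of distinct spectral lines equals the number of ways to choose 2 of these m levels (each pair gives one possible emission transition):

Number of lines = m(m-1)/2 = 3×2/2 = 3

These correspond to all possible transitions between the 3 levels:
4 → 3, 4 → 2, 3 → 2

Each transition produces a photon with a unique energy (and thus wavelength). This count does not depend on Z.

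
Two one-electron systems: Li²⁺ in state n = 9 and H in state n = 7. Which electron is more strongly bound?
Li²⁺ at n = 9 (E = -1.5117 eV)

Using E_n = -13.6057 Z² / n² eV:

Li²⁺ (Z = 3) at n = 9:
E = -13.6057 × 3² / 9² = -13.6057 × 9 / 81 = -1.5117444 eV

H (Z = 1) at n = 7:
E = -13.6057 × 1² / 7² = -13.6057 × 1 / 49 = -0.2776673 eV

Since -1.5117444 eV < -0.2776673 eV,
Li²⁺ at n = 9 is more tightly bound (requires more energy to ionize).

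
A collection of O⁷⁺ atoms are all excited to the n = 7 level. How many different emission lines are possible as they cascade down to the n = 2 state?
15

The electron can occupy levels n = 2, 3, ..., 7 during de-excitation — that is m = 7 - 2 + 1 = 6 distinct levels.

The number of distinct spectral lines equals the number of ways to choose 2 of these m levels (each pair gives one possible emission transition):

Number of lines = m(m-1)/2 = 6×5/2 = 15

These correspond to all possible transitions between the 6 levels:
7 → 6, 7 → 5, 7 → 4, 7 → 3, 7 → 2, 6 → 5, 6 → 4, 6 → 3...

Each transition produces a photon with a unique energy (and thus wavelength). This count does not depend on Z.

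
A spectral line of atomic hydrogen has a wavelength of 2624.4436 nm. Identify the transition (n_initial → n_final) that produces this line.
n = 6 → n = 4

First, find the photon energy from the wavelength (hc = 1239.84 eV·nm):
E = hc/λ = 1239.84 eV·nm / 2624.4436 nm = 0.47242014 eV

The energy levels of hydrogen satisfy E_n = -13.6057 / n² eV, so an emission n_i → n_f releases
ΔE = 13.6057 × (1/n_f² − 1/n_i²) eV.

Setting ΔE equal to the photon energy:
1/n_f² − 1/n_i² = 0.47242014 / 13.6057 = 0.034722222

Since 1/n_i² must be positive, we need 1/n_f² > 0.034722222, i.e. n_f ≤ 5. For each allowed n_f, solve n_i = (1/n_f² − 0.034722222)^(−1/2) and check whether it is a whole number:
  n_f = 1: 1/n_i² = 1.000000000 − 0.034722222 = 0.965277778 → n_i = 1.018  (not an integer) ✗
  n_f = 2: 1/n_i² = 0.250000000 − 0.034722222 = 0.215277778 → n_i = 2.155  (not an integer) ✗
  n_f = 3: 1/n_i² = 0.111111111 − 0.034722222 = 0.076388889 → n_i = 3.618  (not an integer) ✗
  n_f = 4: 1/n_i² = 0.062500000 − 0.034722222 = 0.027777778 → n_i = 6.000  → integer, n_i = 6 ✓
  n_f = 5: 1/n_i² = 0.040000000 − 0.034722222 = 0.005277778 → n_i = 13.765  (not an integer) ✗

Only n_f = 4 gives an integer upper level, n_i = 6.

The transition is from n = 6 to n = 4 (emission).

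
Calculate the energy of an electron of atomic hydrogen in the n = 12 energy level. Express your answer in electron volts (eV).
-0.09448 eV

The energy levels of a hydrogen-like atom are given by:
E_n = -13.6057 eV / n²

For n = 12:
E_12 = -13.6057 eV / 12²
E_12 = -13.6057 eV / 144
E_12 = -0.09448 eV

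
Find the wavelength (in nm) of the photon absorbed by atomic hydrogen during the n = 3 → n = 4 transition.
1874.60256 nm

First, find the transition energy using E_n = -13.6057 / n² eV:
E_3 = -13.6057 / 3² = -1.51174444444 eV
E_4 = -13.6057 / 4² = -0.85035625000 eV

Photon energy: |ΔE| = |E_4 - E_3| = 0.66138819444 eV

Convert to wavelength using E = hc/λ with hc = 1239.84 eV·nm:
λ = hc/E = 1239.84 eV·nm / 0.66138819444 eV
λ = 1874.60256 nm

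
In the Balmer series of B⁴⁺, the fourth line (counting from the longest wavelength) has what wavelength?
16.402772 nm

The lines of a series are numbered from the longest wavelength (smallest ΔE) outward; the fourth line is the transition from n = n_f + 4 to n_f.
The Balmer series has all transitions ending at n_f = 2.

For B⁴⁺ (Z = 5), the fourth line (δ-line) is the jump from n = 6 to n = 2:
E_6 = -13.6057 × 5² / 6² = -9.44840278 eV
E_2 = -13.6057 × 5² / 2² = -85.03562500 eV
ΔE = E_6 - E_2 = 75.58722222 eV

λ = hc/E = 1239.84 eV·nm / 75.58722222 eV
λ = 16.402772 nm

This is the δ-line of the Balmer series in B⁴⁺.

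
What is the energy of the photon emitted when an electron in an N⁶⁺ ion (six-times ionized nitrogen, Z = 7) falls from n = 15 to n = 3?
71.1125 eV

The energy levels are E_n = -13.6057 Z² eV / n².

Energy at n = 15: E_15 = -13.6057 × 7² / 15² = -2.9630191 eV
Energy at n = 3: E_3 = -13.6057 × 7² / 3² = -74.0754778 eV

For emission (electron falling to lower state), the photon energy is:
E_photon = E_15 - E_3 = |-2.9630191 - (-74.0754778)|
E_photon = 71.1125 eV

This energy is carried away by the emitted photon.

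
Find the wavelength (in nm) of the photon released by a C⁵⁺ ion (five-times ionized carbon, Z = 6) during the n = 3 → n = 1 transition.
2.85 nm

First, find the transition energy using E_n = -13.6057 Z² / n² eV:
E_3 = -13.6057 × 6² / 3² = -54.4228 eV
E_1 = -13.6057 × 6² / 1² = -489.8052 eV

Photon energy: |ΔE| = |E_1 - E_3| = 435.3824 eV

Convert to wavelength using E = hc/λ with hc = 1239.84 eV·nm:
λ = hc/E = 1239.84 eV·nm / 435.3824 eV
λ = 2.85 nm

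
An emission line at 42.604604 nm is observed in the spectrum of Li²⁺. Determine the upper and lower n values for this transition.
n = 9 → n = 2

First, find the photon energy from the wavelength (hc = 1239.84 eV·nm):
E = hc/λ = 1239.84 eV·nm / 42.604604 nm = 29.101080 eV

The energy levels of Li²⁺ satisfy E_n = -13.6057 × 3² / n² eV, so an emission n_i → n_f releases
ΔE = 13.6057 × 3² × (1/n_f² − 1/n_i²) eV.

Setting ΔE equal to the photon energy:
1/n_f² − 1/n_i² = 29.101080 / (13.6057 × 3²) = 0.23765432

Since 1/n_i² must be positive, we need 1/n_f² > 0.23765432, i.e. n_f ≤ 2. For each allowed n_f, solve n_i = (1/n_f² − 0.23765432)^(−1/2) and check whether it is a whole number:
  n_f = 1: 1/n_i² = 1.00000000 − 0.23765432 = 0.76234568 → n_i = 1.145  (not an integer) ✗
  n_f = 2: 1/n_i² = 0.25000000 − 0.23765432 = 0.01234568 → n_i = 9.000  → integer, n_i = 9 ✓

Only n_f = 2 gives an integer upper level, n_i = 9.

The transition is from n = 9 to n = 2 (emission).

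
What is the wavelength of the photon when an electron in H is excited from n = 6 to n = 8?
7498.41023 nm

First, find the transition energy using E_n = -13.6057 / n² eV:
E_6 = -13.6057 / 6² = -0.37793611111 eV
E_8 = -13.6057 / 8² = -0.21258906250 eV

Photon energy: |ΔE| = |E_8 - E_6| = 0.16534704861 eV

Convert to wavelength using E = hc/λ with hc = 1239.84 eV·nm:
λ = hc/E = 1239.84 eV·nm / 0.16534704861 eV
λ = 7498.41023 nm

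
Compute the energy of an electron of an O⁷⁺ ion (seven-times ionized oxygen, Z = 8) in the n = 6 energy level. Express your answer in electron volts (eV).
-24.187911 eV

The energy levels of a hydrogen-like atom are given by:
E_n = -13.6057 Z² / n² eV  (with Z = 8 for O⁷⁺)

For n = 6:
E_6 = -13.6057 × 8² / 6²
E_6 = -13.6057 × 64 / 36
E_6 = -24.187911 eV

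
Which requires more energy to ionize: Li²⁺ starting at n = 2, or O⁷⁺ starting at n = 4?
O⁷⁺ at n = 4 (E = -54.42 eV)

Using E_n = -13.6057 Z² / n² eV:

Li²⁺ (Z = 3) at n = 2:
E = -13.6057 × 3² / 2² = -13.6057 × 9 / 4 = -30.61283 eV

O⁷⁺ (Z = 8) at n = 4:
E = -13.6057 × 8² / 4² = -13.6057 × 64 / 16 = -54.42280 eV

Since -54.42280 eV < -30.61283 eV,
O⁷⁺ at n = 4 is more tightly bound (requires more energy to ionize).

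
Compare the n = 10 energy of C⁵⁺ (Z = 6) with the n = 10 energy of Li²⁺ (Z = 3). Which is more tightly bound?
C⁵⁺ at n = 10 (E = -4.898 eV)

Using E_n = -13.6057 Z² / n² eV:

C⁵⁺ (Z = 6) at n = 10:
E = -13.6057 × 6² / 10² = -13.6057 × 36 / 100 = -4.898052 eV

Li²⁺ (Z = 3) at n = 10:
E = -13.6057 × 3² / 10² = -13.6057 × 9 / 100 = -1.224513 eV

Since -4.898052 eV < -1.224513 eV,
C⁵⁺ at n = 10 is more tightly bound (requires more energy to ionize).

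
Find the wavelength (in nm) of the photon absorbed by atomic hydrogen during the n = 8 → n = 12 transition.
10497.7743 nm

First, find the transition energy using E_n = -13.6057 / n² eV:
E_8 = -13.6057 / 8² = -0.21258906250 eV
E_12 = -13.6057 / 12² = -0.09448402778 eV

Photon energy: |ΔE| = |E_12 - E_8| = 0.11810503472 eV

Convert to wavelength using E = hc/λ with hc = 1239.84 eV·nm:
λ = hc/E = 1239.84 eV·nm / 0.11810503472 eV
λ = 10497.7743 nm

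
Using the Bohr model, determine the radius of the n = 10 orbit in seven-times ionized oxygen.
0.6615 nm (or 6.6147 Å)

The Bohr radius formula is:
r_n = n² a₀ / Z

where a₀ = 0.0529177 nm is the Bohr radius.

For O⁷⁺ (Z = 8) at n = 10:
r_10 = 10² × 0.0529177 nm / 8
r_10 = 100 × 0.0529177 nm / 8
r_10 = 5.29177 nm / 8
r_10 = 0.6615 nm

The electron orbits at approximately 0.6615 nm from the nucleus.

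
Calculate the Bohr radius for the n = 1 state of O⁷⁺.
0.006615 nm (or 0.066147 Å)

The Bohr radius formula is:
r_n = n² a₀ / Z

where a₀ = 0.052917721 nm is the Bohr radius.

For O⁷⁺ (Z = 8) at n = 1:
r_1 = 1² × 0.052917721 nm / 8
r_1 = 1 × 0.052917721 nm / 8
r_1 = 0.0529177 nm / 8
r_1 = 0.006615 nm

The electron orbits at approximately 0.006615 nm from the nucleus.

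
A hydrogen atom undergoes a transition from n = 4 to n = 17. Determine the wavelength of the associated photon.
1543.4762 nm

First, find the transition energy using E_n = -13.6057 / n² eV:
E_4 = -13.6057 / 4² = -0.8503562500 eV
E_17 = -13.6057 / 17² = -0.0470785467 eV

Photon energy: |ΔE| = |E_17 - E_4| = 0.8032777033 eV

Convert to wavelength using E = hc/λ with hc = 1239.84 eV·nm:
λ = hc/E = 1239.84 eV·nm / 0.8032777033 eV
λ = 1543.4762 nm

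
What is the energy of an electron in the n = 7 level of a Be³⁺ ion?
-4.4427 eV

For hydrogen-like ions, the energy levels scale with Z²:
E_n = -13.6057 Z² / n² eV

For Be³⁺ (Z = 4) at n = 7:
E_7 = -13.6057 × 4² / 7²
E_7 = -13.6057 × 16 / 49
E_7 = -217.6912 / 49
E_7 = -4.4427 eV

The energy is 16 times more negative than hydrogen at the same n due to the stronger nuclear charge.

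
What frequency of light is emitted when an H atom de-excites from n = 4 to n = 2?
6.1685e+14 Hz

First, find the transition energy:
E_4 = -13.6057 / 4² = -0.8503563 eV
E_2 = -13.6057 / 2² = -3.4014250 eV
|ΔE| = |E_2 - E_4| = 2.5510687 eV

Convert to Joules: E = 2.5510687 eV × (1.602177 × 10⁻¹⁹ J/eV) = 4.087264e-19 J

Using E = hf:
f = E/h = 4.087264e-19 J / (6.62607 × 10⁻³⁴ J·s)
f = 6.1685e+14 Hz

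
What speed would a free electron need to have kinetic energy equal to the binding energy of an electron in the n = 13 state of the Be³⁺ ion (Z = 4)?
6.731e+05 m/s (or 0.2245% of c)

The binding energy at n = 13 for Be³⁺ is:
E_13 = -13.6057 × 4²/13² = -1.288114 eV
|E_13| = 1.288114 eV

Convert to Joules:
KE = 1.288114 eV × (1.602177 × 10⁻¹⁹ J/eV) = 2.06379e-19 J

Using KE = ½mv²:
v = √(2·KE/m_e)
v = √(2 × 2.06379e-19 J / 9.10938 × 10⁻³¹ kg)
v = 6.731e+05 m/s

This is approximately 0.2245% the speed of light.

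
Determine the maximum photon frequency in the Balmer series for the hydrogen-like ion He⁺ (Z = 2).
3.29e+15 Hz

The series limit corresponds to the transition from n = ∞ to n = 2.
This is the highest energy (shortest wavelength) transition in the Balmer series.

E_∞ = 0 eV
E_2 = -13.6057 × 2² / 2² = -13.6057 eV

Energy at series limit:
ΔE = E_∞ - E_2 = 0 - (-13.6057) = 13.6057 eV
E = 13.6057 eV × (1.602177 × 10⁻¹⁹ J/eV) = 2.1799e-18 J
f = E/h = 2.1799e-18 J / (6.62607 × 10⁻³⁴ J·s) = 3.29e+15 Hz

This energy equals the ionization energy from the n = 2 state of He⁺.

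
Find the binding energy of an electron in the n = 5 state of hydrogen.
0.544228 eV

The ionization energy is the energy needed to remove the electron completely (n → ∞).

For hydrogen, E_n = -13.6057 eV / n².

At n = 5: E_5 = -13.6057 / 5² = -0.544228000 eV
At n = ∞: E_∞ = 0 eV

Ionization energy = E_∞ - E_5 = 0 - (-0.544228000) = 0.544228000 eV
Ionization energy ≈ 0.544228 eV

This is also called the binding energy of the electron in state n = 5.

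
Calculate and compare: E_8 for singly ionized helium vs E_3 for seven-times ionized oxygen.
O⁷⁺ at n = 3 (E = -96.7516 eV)

Using E_n = -13.6057 Z² / n² eV:

He⁺ (Z = 2) at n = 8:
E = -13.6057 × 2² / 8² = -13.6057 × 4 / 64 = -0.8503563 eV

O⁷⁺ (Z = 8) at n = 3:
E = -13.6057 × 8² / 3² = -13.6057 × 64 / 9 = -96.7516444 eV

Since -96.7516444 eV < -0.8503563 eV,
O⁷⁺ at n = 3 is more tightly bound (requires more energy to ionize).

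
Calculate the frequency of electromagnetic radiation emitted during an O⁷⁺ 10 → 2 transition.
5.05e+16 Hz

First, find the transition energy:
E_10 = -13.6057 × 8² / 10² = -8.707648 eV
E_2 = -13.6057 × 8² / 2² = -217.691200 eV
|ΔE| = |E_2 - E_10| = 208.983552 eV

Convert to Joules: E = 208.983552 eV × (1.602177 × 10⁻¹⁹ J/eV) = 3.3483e-17 J

Using E = hf:
f = E/h = 3.3483e-17 J / (6.62607 × 10⁻³⁴ J·s)
f = 5.05e+16 Hz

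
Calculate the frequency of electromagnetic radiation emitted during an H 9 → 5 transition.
9.0978e+13 Hz

First, find the transition energy:
E_9 = -13.6057 / 9² = -0.16797160 eV
E_5 = -13.6057 / 5² = -0.54422800 eV
|ΔE| = |E_5 - E_9| = 0.37625640 eV

Convert to Joules: E = 0.37625640 eV × (1.602177 × 10⁻¹⁹ J/eV) = 6.028294e-20 J

Using E = hf:
f = E/h = 6.028294e-20 J / (6.62607 × 10⁻³⁴ J·s)
f = 9.0978e+13 Hz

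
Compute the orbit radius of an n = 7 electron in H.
2.59297 nm (or 25.92968 Å)

The Bohr radius formula is:
r_n = n² a₀ / Z

where a₀ = 0.05291772 nm is the Bohr radius.

For H (Z = 1) at n = 7:
r_7 = 7² × 0.05291772 nm / 1
r_7 = 49 × 0.05291772 nm / 1
r_7 = 2.592968 nm / 1
r_7 = 2.59297 nm

The electron orbits at approximately 2.59297 nm from the nucleus.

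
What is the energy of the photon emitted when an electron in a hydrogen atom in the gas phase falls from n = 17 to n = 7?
0.2306 eV

The energy levels are E_n = -13.6057 eV / n².

Energy at n = 17: E_17 = -13.6057 / 17² = -0.0470785 eV
Energy at n = 7: E_7 = -13.6057 / 7² = -0.2776673 eV

For emission (electron falling to lower state), the photon energy is:
E_photon = E_17 - E_7 = |-0.0470785 - (-0.2776673)|
E_photon = 0.2306 eV

This energy is carried away by the emitted photon.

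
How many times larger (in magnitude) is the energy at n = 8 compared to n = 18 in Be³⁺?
5.0625

Using E_n = -13.6057 Z² / n² eV with Z = 4:

E_8 = -13.6057 × 4² / 8² = -217.6912 / 64 = -3.40142500 eV
E_18 = -13.6057 × 4² / 18² = -217.6912 / 324 = -0.67188642 eV

The ratio is:
E_8/E_18 = (-3.40142500) / (-0.67188642)
E_8/E_18 = (-217.6912/64) / (-217.6912/324)
E_8/E_18 = 324/64
E_8/E_18 = 5.0625
(Note: the Z² factors cancel in the ratio.)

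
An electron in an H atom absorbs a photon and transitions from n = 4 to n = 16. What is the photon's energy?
0.80 eV

The energy levels of a hydrogen-like atom are E_n = -13.6057 eV / n².

Energy at n = 4: E_4 = -13.6057 / 4² = -0.85036 eV
Energy at n = 16: E_16 = -13.6057 / 16² = -0.05315 eV

The excitation energy is the difference:
ΔE = E_16 - E_4
ΔE = -0.05315 - (-0.85036)
ΔE = 0.80 eV

Since this is positive, energy must be absorbed (photon absorption).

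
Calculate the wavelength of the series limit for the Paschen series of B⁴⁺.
32.8055 nm

The series limit corresponds to the transition from n = ∞ to n = 3.
This is the highest energy (shortest wavelength) transition in the Paschen series.

E_∞ = 0 eV
E_3 = -13.6057 × 5² / 3² = -37.793611 eV

Energy at series limit:
ΔE = E_∞ - E_3 = 0 - (-37.793611) = 37.793611 eV
λ = hc/E = 1239.84 eV·nm / 37.793611 eV = 32.8055 nm

This energy equals the ionization energy from the n = 3 state of B⁴⁺.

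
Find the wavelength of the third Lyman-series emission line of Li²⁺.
10.800 nm

The lines of a series are numbered from the longest wavelength (smallest ΔE) outward; the third line is the transition from n = n_f + 3 to n_f.
The Lyman series has all transitions ending at n_f = 1.

For Li²⁺ (Z = 3), the third line (γ-line) is the jump from n = 4 to n = 1:
E_4 = -13.6057 × 3² / 4² = -7.65321 eV
E_1 = -13.6057 × 3² / 1² = -122.45130 eV
ΔE = E_4 - E_1 = 114.79809 eV

λ = hc/E = 1239.84 eV·nm / 114.79809 eV
λ = 10.800 nm

This is the γ-line of the Lyman series in Li²⁺.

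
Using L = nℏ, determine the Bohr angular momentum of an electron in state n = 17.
1.79e-33 J·s (or 17ℏ)

In the Bohr model, angular momentum is quantized:
L = nℏ

where ℏ = h/(2π) = 1.0546e-34 J·s

For n = 17:
L = 17 × 1.0546e-34 J·s
L = 1.79e-33 J·s

This can also be written as L = 17ℏ.
The angular momentum is an integer multiple of the reduced Planck constant.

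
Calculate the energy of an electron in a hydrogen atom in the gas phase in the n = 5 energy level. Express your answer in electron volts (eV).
-0.544228 eV

The energy levels of a hydrogen-like atom are given by:
E_n = -13.6057 eV / n²

For n = 5:
E_5 = -13.6057 eV / 5²
E_5 = -13.6057 eV / 25
E_5 = -0.544228 eV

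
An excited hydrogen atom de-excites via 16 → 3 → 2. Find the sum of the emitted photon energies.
3.348278 eV

The energy levels of hydrogen are E_n = -13.6057 / n² eV.

First transition (16 → 3):
ΔE₁ = |E_3 - E_16|
ΔE₁ = |-1.511744444444 - (-0.053147265625)| = 1.458597179 eV

Second transition (3 → 2):
ΔE₂ = |E_2 - E_3|
ΔE₂ = |-3.401425000000 - (-1.511744444444)| = 1.889680556 eV

Total energy released:
E_total = ΔE₁ + ΔE₂ = 1.458597179 + 1.889680556 = 3.348278 eV

Note: This equals the direct transition 16 → 2: 3.348278 eV ✓
Energy is conserved regardless of the path taken.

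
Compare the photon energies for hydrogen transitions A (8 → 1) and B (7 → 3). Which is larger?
8 → 1

Calculate the energy for each transition:

Transition 8 → 1:
ΔE₁ = |E_1 - E_8| = |-13.6057/1² - (-13.6057/8²)|
ΔE₁ = |-13.60570000000 - (-0.21258906250)| = 13.39311094 eV

Transition 7 → 3:
ΔE₂ = |E_3 - E_7| = |-13.6057/3² - (-13.6057/7²)|
ΔE₂ = |-1.51174444444 - (-0.27766734694)| = 1.23407710 eV

Since 13.39311094 eV > 1.23407710 eV, the transition 8 → 1 emits the more energetic photon.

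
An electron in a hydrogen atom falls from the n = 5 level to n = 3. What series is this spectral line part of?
Paschen series

The spectral series in hydrogen are named based on the final (lower) energy level:
- Lyman series: n_final = 1 (ultraviolet)
- Balmer series: n_final = 2 (visible/near-UV)
- Paschen series: n_final = 3 (infrared)
- Brackett series: n_final = 4 (infrared)
- Pfund series: n_final = 5 (far infrared)

Since this transition ends at n = 3, it belongs to the Paschen series.

For reference, this 5 → 3 line has photon energy
ΔE = 13.6057 eV × (1/3² - 1/5²) = 0.96751644444 eV,
corresponding to wavelength λ = hc/ΔE = 1239.84 eV·nm / 0.96751644444 eV = 1281.46659 nm in the infrared region.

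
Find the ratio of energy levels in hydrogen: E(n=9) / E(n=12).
1.7778

Using E_n = -13.6057 Z² / n² eV with Z = 1:

E_9 = -13.6057 / 9² = -13.6057 / 81 = -0.1679716049 eV
E_12 = -13.6057 / 12² = -13.6057 / 144 = -0.0944840278 eV

The ratio is:
E_9/E_12 = (-0.1679716049) / (-0.0944840278)
E_9/E_12 = (-13.6057/81) / (-13.6057/144)
E_9/E_12 = 144/81
E_9/E_12 = 1.7778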